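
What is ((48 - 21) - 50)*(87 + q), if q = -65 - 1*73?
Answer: 1173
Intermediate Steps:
q = -138 (q = -65 - 73 = -138)
((48 - 21) - 50)*(87 + q) = ((48 - 21) - 50)*(87 - 138) = (27 - 50)*(-51) = -23*(-51) = 1173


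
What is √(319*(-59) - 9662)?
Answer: I*√28483 ≈ 168.77*I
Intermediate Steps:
√(319*(-59) - 9662) = √(-18821 - 9662) = √(-28483) = I*√28483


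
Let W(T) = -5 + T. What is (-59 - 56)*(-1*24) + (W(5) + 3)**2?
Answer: 2769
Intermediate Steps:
(-59 - 56)*(-1*24) + (W(5) + 3)**2 = (-59 - 56)*(-1*24) + ((-5 + 5) + 3)**2 = -115*(-24) + (0 + 3)**2 = 2760 + 3**2 = 2760 + 9 = 2769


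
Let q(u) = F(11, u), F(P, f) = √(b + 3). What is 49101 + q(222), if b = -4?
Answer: 49101 + I ≈ 49101.0 + 1.0*I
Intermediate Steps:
F(P, f) = I (F(P, f) = √(-4 + 3) = √(-1) = I)
q(u) = I
49101 + q(222) = 49101 + I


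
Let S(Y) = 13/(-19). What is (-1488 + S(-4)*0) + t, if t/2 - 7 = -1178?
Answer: -3830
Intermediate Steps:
S(Y) = -13/19 (S(Y) = 13*(-1/19) = -13/19)
t = -2342 (t = 14 + 2*(-1178) = 14 - 2356 = -2342)
(-1488 + S(-4)*0) + t = (-1488 - 13/19*0) - 2342 = (-1488 + 0) - 2342 = -1488 - 2342 = -3830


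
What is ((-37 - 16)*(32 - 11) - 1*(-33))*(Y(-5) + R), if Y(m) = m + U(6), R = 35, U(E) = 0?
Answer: -32400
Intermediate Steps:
Y(m) = m (Y(m) = m + 0 = m)
((-37 - 16)*(32 - 11) - 1*(-33))*(Y(-5) + R) = ((-37 - 16)*(32 - 11) - 1*(-33))*(-5 + 35) = (-53*21 + 33)*30 = (-1113 + 33)*30 = -1080*30 = -32400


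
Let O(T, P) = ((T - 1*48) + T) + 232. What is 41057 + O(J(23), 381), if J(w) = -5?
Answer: 41231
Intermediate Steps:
O(T, P) = 184 + 2*T (O(T, P) = ((T - 48) + T) + 232 = ((-48 + T) + T) + 232 = (-48 + 2*T) + 232 = 184 + 2*T)
41057 + O(J(23), 381) = 41057 + (184 + 2*(-5)) = 41057 + (184 - 10) = 41057 + 174 = 41231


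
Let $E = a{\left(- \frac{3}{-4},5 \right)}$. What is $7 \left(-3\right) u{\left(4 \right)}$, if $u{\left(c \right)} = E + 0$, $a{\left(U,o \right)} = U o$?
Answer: $- \frac{315}{4} \approx -78.75$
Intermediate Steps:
$E = \frac{15}{4}$ ($E = - \frac{3}{-4} \cdot 5 = \left(-3\right) \left(- \frac{1}{4}\right) 5 = \frac{3}{4} \cdot 5 = \frac{15}{4} \approx 3.75$)
$u{\left(c \right)} = \frac{15}{4}$ ($u{\left(c \right)} = \frac{15}{4} + 0 = \frac{15}{4}$)
$7 \left(-3\right) u{\left(4 \right)} = 7 \left(-3\right) \frac{15}{4} = \left(-21\right) \frac{15}{4} = - \frac{315}{4}$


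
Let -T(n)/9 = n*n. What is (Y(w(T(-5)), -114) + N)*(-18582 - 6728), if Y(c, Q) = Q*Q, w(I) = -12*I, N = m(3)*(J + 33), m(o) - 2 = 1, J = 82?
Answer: -337660710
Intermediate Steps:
m(o) = 3 (m(o) = 2 + 1 = 3)
N = 345 (N = 3*(82 + 33) = 3*115 = 345)
T(n) = -9*n**2 (T(n) = -9*n*n = -9*n**2)
Y(c, Q) = Q**2
(Y(w(T(-5)), -114) + N)*(-18582 - 6728) = ((-114)**2 + 345)*(-18582 - 6728) = (12996 + 345)*(-25310) = 13341*(-25310) = -337660710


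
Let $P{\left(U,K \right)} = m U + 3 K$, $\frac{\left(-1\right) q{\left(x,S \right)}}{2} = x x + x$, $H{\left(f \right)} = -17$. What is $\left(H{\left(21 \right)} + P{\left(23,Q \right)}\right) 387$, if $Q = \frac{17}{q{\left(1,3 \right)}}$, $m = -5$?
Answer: $- \frac{224073}{4} \approx -56018.0$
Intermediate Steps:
$q{\left(x,S \right)} = - 2 x - 2 x^{2}$ ($q{\left(x,S \right)} = - 2 \left(x x + x\right) = - 2 \left(x^{2} + x\right) = - 2 \left(x + x^{2}\right) = - 2 x - 2 x^{2}$)
$Q = - \frac{17}{4}$ ($Q = \frac{17}{\left(-2\right) 1 \left(1 + 1\right)} = \frac{17}{\left(-2\right) 1 \cdot 2} = \frac{17}{-4} = 17 \left(- \frac{1}{4}\right) = - \frac{17}{4} \approx -4.25$)
$P{\left(U,K \right)} = - 5 U + 3 K$
$\left(H{\left(21 \right)} + P{\left(23,Q \right)}\right) 387 = \left(-17 + \left(\left(-5\right) 23 + 3 \left(- \frac{17}{4}\right)\right)\right) 387 = \left(-17 - \frac{511}{4}\right) 387 = \left(- \frac{579}{4}\right) 387 = - \frac{224073}{4}$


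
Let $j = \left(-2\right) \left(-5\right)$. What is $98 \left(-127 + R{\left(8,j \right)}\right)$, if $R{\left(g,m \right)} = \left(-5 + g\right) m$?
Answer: $-9506$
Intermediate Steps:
$j = 10$
$R{\left(g,m \right)} = m \left(-5 + g\right)$
$98 \left(-127 + R{\left(8,j \right)}\right) = 98 \left(-127 + 10 \left(-5 + 8\right)\right) = 98 \left(-127 + 10 \cdot 3\right) = 98 \left(-127 + 30\right) = 98 \left(-97\right) = -9506$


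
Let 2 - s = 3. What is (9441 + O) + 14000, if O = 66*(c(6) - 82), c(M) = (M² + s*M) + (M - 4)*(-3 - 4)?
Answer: 19085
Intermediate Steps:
s = -1 (s = 2 - 1*3 = 2 - 3 = -1)
c(M) = 28 + M² - 8*M (c(M) = (M² - M) + (M - 4)*(-3 - 4) = (M² - M) + (-4 + M)*(-7) = (M² - M) + (28 - 7*M) = 28 + M² - 8*M)
O = -4356 (O = 66*((28 + 6² - 8*6) - 82) = 66*((28 + 36 - 48) - 82) = 66*(16 - 82) = 66*(-66) = -4356)
(9441 + O) + 14000 = (9441 - 4356) + 14000 = 5085 + 14000 = 19085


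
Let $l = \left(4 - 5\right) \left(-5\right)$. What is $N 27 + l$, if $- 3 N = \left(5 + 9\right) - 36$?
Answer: $203$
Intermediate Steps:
$l = 5$ ($l = \left(-1\right) \left(-5\right) = 5$)
$N = \frac{22}{3}$ ($N = - \frac{\left(5 + 9\right) - 36}{3} = - \frac{14 - 36}{3} = \left(- \frac{1}{3}\right) \left(-22\right) = \frac{22}{3} \approx 7.3333$)
$N 27 + l = \frac{22}{3} \cdot 27 + 5 = 198 + 5 = 203$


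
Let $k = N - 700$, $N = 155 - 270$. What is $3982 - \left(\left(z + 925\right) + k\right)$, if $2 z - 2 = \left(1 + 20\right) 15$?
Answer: $\frac{7427}{2} \approx 3713.5$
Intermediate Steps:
$N = -115$ ($N = 155 - 270 = -115$)
$k = -815$ ($k = -115 - 700 = -815$)
$z = \frac{317}{2}$ ($z = 1 + \frac{\left(1 + 20\right) 15}{2} = 1 + \frac{21 \cdot 15}{2} = 1 + \frac{1}{2} \cdot 315 = 1 + \frac{315}{2} = \frac{317}{2} \approx 158.5$)
$3982 - \left(\left(z + 925\right) + k\right) = 3982 - \left(\left(\frac{317}{2} + 925\right) - 815\right) = 3982 - \left(\frac{2167}{2} - 815\right) = 3982 - \frac{537}{2} = \frac{7427}{2}$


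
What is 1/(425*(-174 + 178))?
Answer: 1/1700 ≈ 0.00058824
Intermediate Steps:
1/(425*(-174 + 178)) = 1/(425*4) = 1/1700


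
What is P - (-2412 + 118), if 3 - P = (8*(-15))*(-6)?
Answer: 1577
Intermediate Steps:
P = -717 (P = 3 - 8*(-15)*(-6) = 3 - (-120)*(-6) = 3 - 1*720 = 3 - 720 = -717)
P - (-2412 + 118) = -717 - (-2412 + 118) = -717 - 1*(-2294) = -717 + 2294 = 1577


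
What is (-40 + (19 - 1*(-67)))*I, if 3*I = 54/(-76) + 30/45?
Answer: -115/171 ≈ -0.67251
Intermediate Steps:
I = -5/342 (I = (54/(-76) + 30/45)/3 = (54*(-1/76) + 30*(1/45))/3 = (-27/38 + 2/3)/3 = (1/3)*(-5/114) = -5/342 ≈ -0.014620)
(-40 + (19 - 1*(-67)))*I = (-40 + (19 - 1*(-67)))*(-5/342) = (-40 + (19 + 67))*(-5/342) = (-40 + 86)*(-5/342) = 46*(-5/342) = -115/171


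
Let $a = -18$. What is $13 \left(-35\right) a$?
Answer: $8190$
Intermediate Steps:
$13 \left(-35\right) a = 13 \left(-35\right) \left(-18\right) = \left(-455\right) \left(-18\right) = 8190$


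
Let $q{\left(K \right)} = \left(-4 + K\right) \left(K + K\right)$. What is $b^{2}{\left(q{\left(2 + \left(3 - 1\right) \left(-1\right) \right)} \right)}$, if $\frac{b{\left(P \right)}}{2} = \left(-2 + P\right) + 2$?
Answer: $0$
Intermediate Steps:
$q{\left(K \right)} = 2 K \left(-4 + K\right)$ ($q{\left(K \right)} = \left(-4 + K\right) 2 K = 2 K \left(-4 + K\right)$)
$b{\left(P \right)} = 2 P$ ($b{\left(P \right)} = 2 \left(\left(-2 + P\right) + 2\right) = 2 P$)
$b^{2}{\left(q{\left(2 + \left(3 - 1\right) \left(-1\right) \right)} \right)} = \left(2 \cdot 2 \left(2 + \left(3 - 1\right) \left(-1\right)\right) \left(-4 + \left(2 + \left(3 - 1\right) \left(-1\right)\right)\right)\right)^{2} = \left(2 \cdot 2 \left(2 + 2 \left(-1\right)\right) \left(-4 + \left(2 + 2 \left(-1\right)\right)\right)\right)^{2} = \left(2 \cdot 2 \left(2 - 2\right) \left(-4 + \left(2 - 2\right)\right)\right)^{2} = \left(2 \cdot 2 \cdot 0 \left(-4 + 0\right)\right)^{2} = \left(2 \cdot 2 \cdot 0 \left(-4\right)\right)^{2} = \left(2 \cdot 0\right)^{2} = 0^{2} = 0$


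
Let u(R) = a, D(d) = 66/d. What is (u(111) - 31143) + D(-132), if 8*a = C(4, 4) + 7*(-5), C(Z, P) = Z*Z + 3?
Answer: -62291/2 ≈ -31146.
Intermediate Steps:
C(Z, P) = 3 + Z² (C(Z, P) = Z² + 3 = 3 + Z²)
a = -2 (a = ((3 + 4²) + 7*(-5))/8 = ((3 + 16) - 35)/8 = (19 - 35)/8 = (⅛)*(-16) = -2)
u(R) = -2
(u(111) - 31143) + D(-132) = (-2 - 31143) + 66/(-132) = -31145 + 66*(-1/132) = -31145 - ½ = -62291/2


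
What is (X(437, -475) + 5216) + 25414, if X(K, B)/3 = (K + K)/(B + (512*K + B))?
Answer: 179583759/5863 ≈ 30630.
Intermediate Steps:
X(K, B) = 6*K/(2*B + 512*K) (X(K, B) = 3*((K + K)/(B + (512*K + B))) = 3*((2*K)/(B + (B + 512*K))) = 3*((2*K)/(2*B + 512*K)) = 3*(2*K/(2*B + 512*K)) = 6*K/(2*B + 512*K))
(X(437, -475) + 5216) + 25414 = (3*437/(-475 + 256*437) + 5216) + 25414 = (3*437/(-475 + 111872) + 5216) + 25414 = (3*437/111397 + 5216) + 25414 = (3*437*(1/111397) + 5216) + 25414 = (69/5863 + 5216) + 25414 = 30581477/5863 + 25414 = 179583759/5863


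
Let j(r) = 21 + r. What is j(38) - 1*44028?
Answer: -43969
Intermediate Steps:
j(38) - 1*44028 = (21 + 38) - 1*44028 = 59 - 44028 = -43969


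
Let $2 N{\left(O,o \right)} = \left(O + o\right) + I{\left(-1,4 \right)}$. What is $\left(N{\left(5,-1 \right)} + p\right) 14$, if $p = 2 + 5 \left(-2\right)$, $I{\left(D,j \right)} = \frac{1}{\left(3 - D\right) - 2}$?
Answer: $- \frac{161}{2} \approx -80.5$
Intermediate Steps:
$I{\left(D,j \right)} = \frac{1}{1 - D}$
$p = -8$ ($p = 2 - 10 = -8$)
$N{\left(O,o \right)} = \frac{1}{4} + \frac{O}{2} + \frac{o}{2}$ ($N{\left(O,o \right)} = \frac{\left(O + o\right) - \frac{1}{-1 - 1}}{2} = \frac{\left(O + o\right) - \frac{1}{-2}}{2} = \frac{\left(O + o\right) - - \frac{1}{2}}{2} = \frac{\left(O + o\right) + \frac{1}{2}}{2} = \frac{\frac{1}{2} + O + o}{2} = \frac{1}{4} + \frac{O}{2} + \frac{o}{2}$)
$\left(N{\left(5,-1 \right)} + p\right) 14 = \left(\left(\frac{1}{4} + \frac{1}{2} \cdot 5 + \frac{1}{2} \left(-1\right)\right) - 8\right) 14 = \left(\left(\frac{1}{4} + \frac{5}{2} - \frac{1}{2}\right) - 8\right) 14 = \left(\frac{9}{4} - 8\right) 14 = \left(- \frac{23}{4}\right) 14 = - \frac{161}{2}$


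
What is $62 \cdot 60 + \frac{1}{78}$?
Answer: $\frac{290161}{78} \approx 3720.0$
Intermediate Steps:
$62 \cdot 60 + \frac{1}{78} = 3720 + \frac{1}{78} = \frac{290161}{78}$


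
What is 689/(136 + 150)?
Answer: 53/22 ≈ 2.4091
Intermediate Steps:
689/(136 + 150) = 689/286 = 689*(1/286) = 53/22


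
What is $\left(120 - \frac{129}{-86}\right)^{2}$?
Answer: $\frac{59049}{4} \approx 14762.0$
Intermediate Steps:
$\left(120 - \frac{129}{-86}\right)^{2} = \left(120 - - \frac{3}{2}\right)^{2} = \left(120 + \frac{3}{2}\right)^{2} = \left(\frac{243}{2}\right)^{2} = \frac{59049}{4}$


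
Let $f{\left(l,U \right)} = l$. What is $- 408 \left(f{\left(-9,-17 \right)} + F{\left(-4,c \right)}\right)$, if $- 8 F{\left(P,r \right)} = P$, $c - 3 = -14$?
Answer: $3468$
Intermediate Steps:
$c = -11$ ($c = 3 - 14 = -11$)
$F{\left(P,r \right)} = - \frac{P}{8}$
$- 408 \left(f{\left(-9,-17 \right)} + F{\left(-4,c \right)}\right) = - 408 \left(-9 - - \frac{1}{2}\right) = - 408 \left(-9 + \frac{1}{2}\right) = \left(-408\right) \left(- \frac{17}{2}\right) = 3468$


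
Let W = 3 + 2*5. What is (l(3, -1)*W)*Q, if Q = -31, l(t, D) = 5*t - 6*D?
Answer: -8463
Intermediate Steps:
W = 13 (W = 3 + 10 = 13)
l(t, D) = -6*D + 5*t
(l(3, -1)*W)*Q = ((-6*(-1) + 5*3)*13)*(-31) = ((6 + 15)*13)*(-31) = (21*13)*(-31) = 273*(-31) = -8463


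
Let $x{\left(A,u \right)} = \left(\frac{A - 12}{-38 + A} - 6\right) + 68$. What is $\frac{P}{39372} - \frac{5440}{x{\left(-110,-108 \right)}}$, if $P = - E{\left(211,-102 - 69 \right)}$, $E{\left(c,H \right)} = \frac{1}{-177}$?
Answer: $- \frac{2805377835991}{32398155756} \approx -86.591$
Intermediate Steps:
$x{\left(A,u \right)} = 62 + \frac{-12 + A}{-38 + A}$ ($x{\left(A,u \right)} = \left(\frac{-12 + A}{-38 + A} - 6\right) + 68 = \left(-6 + \frac{-12 + A}{-38 + A}\right) + 68 = 62 + \frac{-12 + A}{-38 + A}$)
$E{\left(c,H \right)} = - \frac{1}{177}$
$P = \frac{1}{177}$ ($P = \left(-1\right) \left(- \frac{1}{177}\right) = \frac{1}{177} \approx 0.0056497$)
$\frac{P}{39372} - \frac{5440}{x{\left(-110,-108 \right)}} = \frac{1}{177 \cdot 39372} - \frac{5440}{\frac{1}{-38 - 110} \left(-2368 + 63 \left(-110\right)\right)} = \frac{1}{177} \cdot \frac{1}{39372} - \frac{5440}{\frac{1}{-148} \left(-2368 - 6930\right)} = \frac{1}{6968844} - \frac{5440}{\left(- \frac{1}{148}\right) \left(-9298\right)} = \frac{1}{6968844} - \frac{5440}{\frac{4649}{74}} = \frac{1}{6968844} - \frac{402560}{4649} = - \frac{2805377835991}{32398155756}$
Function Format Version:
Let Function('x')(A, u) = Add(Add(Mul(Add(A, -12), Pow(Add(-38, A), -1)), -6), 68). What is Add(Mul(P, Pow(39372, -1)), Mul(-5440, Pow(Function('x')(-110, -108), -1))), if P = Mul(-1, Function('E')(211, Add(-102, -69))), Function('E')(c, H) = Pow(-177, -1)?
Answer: Rational(-2805377835991, 32398155756) ≈ -86.591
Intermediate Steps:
Function('x')(A, u) = Add(62, Mul(Pow(Add(-38, A), -1), Add(-12, A))) (Function('x')(A, u) = Add(Add(Mul(Add(-12, A), Pow(Add(-38, A), -1)), -6), 68) = Add(Add(Mul(Pow(Add(-38, A), -1), Add(-12, A)), -6), 68) = Add(Add(-6, Mul(Pow(Add(-38, A), -1), Add(-12, A))), 68) = Add(62, Mul(Pow(Add(-38, A), -1), Add(-12, A))))
Function('E')(c, H) = Rational(-1, 177)
P = Rational(1, 177) (P = Mul(-1, Rational(-1, 177)) = Rational(1, 177) ≈ 0.0056497)
Add(Mul(P, Pow(39372, -1)), Mul(-5440, Pow(Function('x')(-110, -108), -1))) = Add(Mul(Rational(1, 177), Pow(39372, -1)), Mul(-5440, Pow(Mul(Pow(Add(-38, -110), -1), Add(-2368, Mul(63, -110))), -1))) = Add(Mul(Rational(1, 177), Rational(1, 39372)), Mul(-5440, Pow(Mul(Pow(-148, -1), Add(-2368, -6930)), -1))) = Add(Rational(1, 6968844), Mul(-5440, Pow(Mul(Rational(-1, 148), -9298), -1))) = Add(Rational(1, 6968844), Mul(-5440, Pow(Rational(4649, 74), -1))) = Add(Rational(1, 6968844), Mul(-5440, Rational(74, 4649))) = Add(Rational(1, 6968844), Rational(-402560, 4649)) = Rational(-2805377835991, 32398155756)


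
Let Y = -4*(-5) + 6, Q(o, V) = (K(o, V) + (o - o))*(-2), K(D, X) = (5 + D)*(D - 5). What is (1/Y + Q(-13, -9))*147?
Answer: -1100589/26 ≈ -42330.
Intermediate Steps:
K(D, X) = (-5 + D)*(5 + D) (K(D, X) = (5 + D)*(-5 + D) = (-5 + D)*(5 + D))
Q(o, V) = 50 - 2*o² (Q(o, V) = ((-25 + o²) + (o - o))*(-2) = ((-25 + o²) + 0)*(-2) = (-25 + o²)*(-2) = 50 - 2*o²)
Y = 26 (Y = 20 + 6 = 26)
(1/Y + Q(-13, -9))*147 = (1/26 + (50 - 2*(-13)²))*147 = (1/26 + (50 - 2*169))*147 = (1/26 + (50 - 338))*147 = (1/26 - 288)*147 = -7487/26*147 = -1100589/26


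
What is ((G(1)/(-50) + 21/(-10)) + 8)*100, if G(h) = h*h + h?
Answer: 586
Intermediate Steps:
G(h) = h + h² (G(h) = h² + h = h + h²)
((G(1)/(-50) + 21/(-10)) + 8)*100 = (((1*(1 + 1))/(-50) + 21/(-10)) + 8)*100 = (((1*2)*(-1/50) + 21*(-⅒)) + 8)*100 = ((2*(-1/50) - 21/10) + 8)*100 = ((-1/25 - 21/10) + 8)*100 = (-107/50 + 8)*100 = (293/50)*100 = 586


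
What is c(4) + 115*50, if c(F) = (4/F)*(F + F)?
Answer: 5758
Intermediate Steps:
c(F) = 8 (c(F) = (4/F)*(2*F) = 8)
c(4) + 115*50 = 8 + 115*50 = 8 + 5750 = 5758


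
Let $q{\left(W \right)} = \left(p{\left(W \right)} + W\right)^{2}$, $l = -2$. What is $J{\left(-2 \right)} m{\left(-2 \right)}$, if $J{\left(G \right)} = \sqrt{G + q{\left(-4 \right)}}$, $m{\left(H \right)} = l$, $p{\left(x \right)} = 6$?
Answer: $- 2 \sqrt{2} \approx -2.8284$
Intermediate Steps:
$m{\left(H \right)} = -2$
$q{\left(W \right)} = \left(6 + W\right)^{2}$
$J{\left(G \right)} = \sqrt{4 + G}$ ($J{\left(G \right)} = \sqrt{G + \left(6 - 4\right)^{2}} = \sqrt{G + 2^{2}} = \sqrt{G + 4} = \sqrt{4 + G}$)
$J{\left(-2 \right)} m{\left(-2 \right)} = \sqrt{4 - 2} \left(-2\right) = \sqrt{2} \left(-2\right) = - 2 \sqrt{2}$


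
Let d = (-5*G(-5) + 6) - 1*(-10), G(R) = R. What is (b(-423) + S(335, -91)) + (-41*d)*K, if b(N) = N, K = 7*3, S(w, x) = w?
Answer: -35389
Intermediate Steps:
K = 21
d = 41 (d = (-5*(-5) + 6) - 1*(-10) = (25 + 6) + 10 = 31 + 10 = 41)
(b(-423) + S(335, -91)) + (-41*d)*K = (-423 + 335) - 41*41*21 = -88 - 1681*21 = -88 - 35301 = -35389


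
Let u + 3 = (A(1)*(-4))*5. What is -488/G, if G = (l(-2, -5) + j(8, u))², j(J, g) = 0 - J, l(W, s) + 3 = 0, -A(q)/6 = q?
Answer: -488/121 ≈ -4.0331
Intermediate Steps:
A(q) = -6*q
l(W, s) = -3 (l(W, s) = -3 + 0 = -3)
u = 117 (u = -3 + (-6*1*(-4))*5 = -3 - 6*(-4)*5 = -3 + 24*5 = -3 + 120 = 117)
j(J, g) = -J
G = 121 (G = (-3 - 1*8)² = (-3 - 8)² = (-11)² = 121)
-488/G = -488/121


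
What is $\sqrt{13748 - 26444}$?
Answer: $46 i \sqrt{6} \approx 112.68 i$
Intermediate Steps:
$\sqrt{13748 - 26444} = \sqrt{-12696} = 46 i \sqrt{6}$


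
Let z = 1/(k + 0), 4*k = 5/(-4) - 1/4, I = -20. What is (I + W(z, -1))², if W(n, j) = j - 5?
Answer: 676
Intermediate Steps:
k = -3/8 (k = (5/(-4) - 1/4)/4 = (5*(-¼) - 1*¼)/4 = (-5/4 - ¼)/4 = (¼)*(-3/2) = -3/8 ≈ -0.37500)
z = -8/3 (z = 1/(-3/8 + 0) = 1/(-3/8) = -8/3 ≈ -2.6667)
W(n, j) = -5 + j
(I + W(z, -1))² = (-20 + (-5 - 1))² = (-20 - 6)² = (-26)² = 676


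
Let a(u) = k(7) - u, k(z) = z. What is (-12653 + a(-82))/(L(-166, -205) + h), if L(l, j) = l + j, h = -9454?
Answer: 4188/3275 ≈ 1.2788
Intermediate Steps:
a(u) = 7 - u
L(l, j) = j + l
(-12653 + a(-82))/(L(-166, -205) + h) = (-12653 + (7 - 1*(-82)))/((-205 - 166) - 9454) = (-12653 + (7 + 82))/(-371 - 9454) = (-12653 + 89)/(-9825) = -12564*(-1/9825) = 4188/3275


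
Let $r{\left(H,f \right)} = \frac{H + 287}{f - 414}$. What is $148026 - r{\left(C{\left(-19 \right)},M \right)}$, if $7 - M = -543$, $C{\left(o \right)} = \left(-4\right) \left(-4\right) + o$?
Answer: $\frac{5032813}{34} \approx 1.4802 \cdot 10^{5}$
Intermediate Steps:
$C{\left(o \right)} = 16 + o$
$M = 550$ ($M = 7 - -543 = 7 + 543 = 550$)
$r{\left(H,f \right)} = \frac{287 + H}{-414 + f}$
$148026 - r{\left(C{\left(-19 \right)},M \right)} = 148026 - \frac{287 + \left(16 - 19\right)}{-414 + 550} = 148026 - \frac{287 - 3}{136} = 148026 - \frac{1}{136} \cdot 284 = 148026 - \frac{71}{34} = \frac{5032813}{34}$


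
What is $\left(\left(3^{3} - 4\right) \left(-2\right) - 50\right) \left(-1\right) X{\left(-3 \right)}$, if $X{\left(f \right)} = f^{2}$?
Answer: $864$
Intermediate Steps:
$\left(\left(3^{3} - 4\right) \left(-2\right) - 50\right) \left(-1\right) X{\left(-3 \right)} = \left(\left(3^{3} - 4\right) \left(-2\right) - 50\right) \left(-1\right) \left(-3\right)^{2} = \left(\left(27 - 4\right) \left(-2\right) - 50\right) \left(-1\right) 9 = \left(23 \left(-2\right) - 50\right) \left(-1\right) 9 = \left(-46 - 50\right) \left(-1\right) 9 = \left(-96\right) \left(-1\right) 9 = 96 \cdot 9 = 864$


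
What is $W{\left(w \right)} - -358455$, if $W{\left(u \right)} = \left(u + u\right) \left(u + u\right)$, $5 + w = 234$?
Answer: $568219$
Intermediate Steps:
$w = 229$ ($w = -5 + 234 = 229$)
$W{\left(u \right)} = 4 u^{2}$ ($W{\left(u \right)} = 2 u 2 u = 4 u^{2}$)
$W{\left(w \right)} - -358455 = 4 \cdot 229^{2} - -358455 = 4 \cdot 52441 + 358455 = 209764 + 358455 = 568219$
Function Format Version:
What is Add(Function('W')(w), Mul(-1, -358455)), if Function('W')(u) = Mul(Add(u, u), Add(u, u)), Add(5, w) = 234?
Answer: 568219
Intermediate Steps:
w = 229 (w = Add(-5, 234) = 229)
Function('W')(u) = Mul(4, Pow(u, 2)) (Function('W')(u) = Mul(Mul(2, u), Mul(2, u)) = Mul(4, Pow(u, 2)))
Add(Function('W')(w), Mul(-1, -358455)) = Add(Mul(4, Pow(229, 2)), Mul(-1, -358455)) = Add(Mul(4, 52441), 358455) = Add(209764, 358455) = 568219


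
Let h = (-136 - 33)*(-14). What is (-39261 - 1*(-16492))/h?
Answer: -22769/2366 ≈ -9.6234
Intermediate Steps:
h = 2366 (h = -169*(-14) = 2366)
(-39261 - 1*(-16492))/h = (-39261 - 1*(-16492))/2366 = (-39261 + 16492)*(1/2366) = -22769*1/2366 = -22769/2366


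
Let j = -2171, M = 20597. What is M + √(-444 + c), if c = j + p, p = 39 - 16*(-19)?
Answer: 20597 + 4*I*√142 ≈ 20597.0 + 47.666*I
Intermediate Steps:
p = 343 (p = 39 + 304 = 343)
c = -1828 (c = -2171 + 343 = -1828)
M + √(-444 + c) = 20597 + √(-444 - 1828) = 20597 + √(-2272) = 20597 + 4*I*√142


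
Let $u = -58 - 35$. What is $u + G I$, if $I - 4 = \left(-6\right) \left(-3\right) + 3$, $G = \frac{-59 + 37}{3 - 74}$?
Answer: $- \frac{6053}{71} \approx -85.254$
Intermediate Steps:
$G = \frac{22}{71}$ ($G = - \frac{22}{-71} = \left(-22\right) \left(- \frac{1}{71}\right) = \frac{22}{71} \approx 0.30986$)
$I = 25$ ($I = 4 + \left(\left(-6\right) \left(-3\right) + 3\right) = 4 + \left(18 + 3\right) = 4 + 21 = 25$)
$u = -93$ ($u = -58 - 35 = -93$)
$u + G I = -93 + \frac{22}{71} \cdot 25 = -93 + \frac{550}{71} = - \frac{6053}{71}$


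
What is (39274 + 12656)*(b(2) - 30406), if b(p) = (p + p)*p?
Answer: -1578568140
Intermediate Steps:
b(p) = 2*p**2 (b(p) = (2*p)*p = 2*p**2)
(39274 + 12656)*(b(2) - 30406) = (39274 + 12656)*(2*2**2 - 30406) = 51930*(2*4 - 30406) = 51930*(8 - 30406) = 51930*(-30398) = -1578568140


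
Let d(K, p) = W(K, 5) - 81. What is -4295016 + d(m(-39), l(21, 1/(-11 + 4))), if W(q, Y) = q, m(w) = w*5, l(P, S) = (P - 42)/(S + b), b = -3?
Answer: -4295292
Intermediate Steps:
l(P, S) = (-42 + P)/(-3 + S) (l(P, S) = (P - 42)/(S - 3) = (-42 + P)/(-3 + S))
m(w) = 5*w
d(K, p) = -81 + K (d(K, p) = K - 81 = -81 + K)
-4295016 + d(m(-39), l(21, 1/(-11 + 4))) = -4295016 + (-81 + 5*(-39)) = -4295016 + (-81 - 195) = -4295016 - 276 = -4295292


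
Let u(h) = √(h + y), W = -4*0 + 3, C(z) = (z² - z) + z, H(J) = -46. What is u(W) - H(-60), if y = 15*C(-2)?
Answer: 46 + 3*√7 ≈ 53.937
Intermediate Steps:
C(z) = z²
y = 60 (y = 15*(-2)² = 15*4 = 60)
W = 3 (W = 0 + 3 = 3)
u(h) = √(60 + h) (u(h) = √(h + 60) = √(60 + h))
u(W) - H(-60) = √(60 + 3) - 1*(-46) = √63 + 46 = 3*√7 + 46 = 46 + 3*√7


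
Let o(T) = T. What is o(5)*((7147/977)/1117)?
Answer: 35735/1091309 ≈ 0.032745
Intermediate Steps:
o(5)*((7147/977)/1117) = 5*((7147/977)/1117) = 5*((7147*(1/977))*(1/1117)) = 5*((7147/977)*(1/1117)) = 5*(7147/1091309) = 35735/1091309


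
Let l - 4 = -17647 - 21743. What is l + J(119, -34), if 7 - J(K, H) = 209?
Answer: -39588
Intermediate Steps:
J(K, H) = -202 (J(K, H) = 7 - 1*209 = 7 - 209 = -202)
l = -39386 (l = 4 + (-17647 - 21743) = 4 - 39390 = -39386)
l + J(119, -34) = -39386 - 202 = -39588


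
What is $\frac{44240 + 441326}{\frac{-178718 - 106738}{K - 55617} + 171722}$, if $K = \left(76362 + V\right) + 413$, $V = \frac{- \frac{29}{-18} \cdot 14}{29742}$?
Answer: $\frac{1375009126163041}{486238258121963} \approx 2.8279$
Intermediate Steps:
$V = \frac{203}{267678}$ ($V = \left(-29\right) \left(- \frac{1}{18}\right) 14 \cdot \frac{1}{29742} = \frac{29}{18} \cdot 14 \cdot \frac{1}{29742} = \frac{203}{9} \cdot \frac{1}{29742} = \frac{203}{267678} \approx 0.00075837$)
$K = \frac{20550978653}{267678}$ ($K = \left(76362 + \frac{203}{267678}\right) + 413 = \frac{20440427639}{267678} + 413 = \frac{20550978653}{267678} \approx 76775.0$)
$\frac{44240 + 441326}{\frac{-178718 - 106738}{K - 55617} + 171722} = \frac{44240 + 441326}{\frac{-178718 - 106738}{\frac{20550978653}{267678} - 55617} + 171722} = \frac{485566}{- \frac{285456}{\frac{5663531327}{267678}} + 171722} = \frac{485566}{\left(-285456\right) \frac{267678}{5663531327} + 171722} = \frac{485566}{- \frac{76410291168}{5663531327} + 171722} = \frac{485566}{\frac{972476516243926}{5663531327}} = 485566 \cdot \frac{5663531327}{972476516243926} = \frac{1375009126163041}{486238258121963}$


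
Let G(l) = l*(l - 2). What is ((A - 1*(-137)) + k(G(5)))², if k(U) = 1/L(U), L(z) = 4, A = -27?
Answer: 194481/16 ≈ 12155.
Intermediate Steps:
G(l) = l*(-2 + l)
k(U) = ¼ (k(U) = 1/4 = ¼)
((A - 1*(-137)) + k(G(5)))² = ((-27 - 1*(-137)) + ¼)² = ((-27 + 137) + ¼)² = (110 + ¼)² = (441/4)² = 194481/16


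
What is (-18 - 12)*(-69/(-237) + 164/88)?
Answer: -56175/869 ≈ -64.643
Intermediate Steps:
(-18 - 12)*(-69/(-237) + 164/88) = -30*(-69*(-1/237) + 164*(1/88)) = -30*(23/79 + 41/22) = -30*3745/1738 = -56175/869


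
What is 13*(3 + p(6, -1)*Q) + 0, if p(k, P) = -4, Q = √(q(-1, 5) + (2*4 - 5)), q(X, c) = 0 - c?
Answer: 39 - 52*I*√2 ≈ 39.0 - 73.539*I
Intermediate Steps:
q(X, c) = -c
Q = I*√2 (Q = √(-1*5 + (2*4 - 5)) = √(-5 + (8 - 5)) = √(-5 + 3) = √(-2) = I*√2 ≈ 1.4142*I)
13*(3 + p(6, -1)*Q) + 0 = 13*(3 - 4*I*√2) + 0 = (39 - 52*I*√2) + 0 = 39 - 52*I*√2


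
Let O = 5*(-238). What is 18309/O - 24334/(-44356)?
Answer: -5758504/388115 ≈ -14.837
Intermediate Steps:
O = -1190
18309/O - 24334/(-44356) = 18309/(-1190) - 24334/(-44356) = 18309*(-1/1190) - 24334*(-1/44356) = -1077/70 + 12167/22178 = -5758504/388115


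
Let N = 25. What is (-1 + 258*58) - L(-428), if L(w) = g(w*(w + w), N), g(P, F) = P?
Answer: -351405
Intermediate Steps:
L(w) = 2*w**2 (L(w) = w*(w + w) = w*(2*w) = 2*w**2)
(-1 + 258*58) - L(-428) = (-1 + 258*58) - 2*(-428)**2 = (-1 + 14964) - 2*183184 = 14963 - 1*366368 = 14963 - 366368 = -351405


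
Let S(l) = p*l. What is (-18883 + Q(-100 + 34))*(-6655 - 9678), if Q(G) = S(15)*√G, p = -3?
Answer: 308416039 + 734985*I*√66 ≈ 3.0842e+8 + 5.971e+6*I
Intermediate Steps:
S(l) = -3*l
Q(G) = -45*√G (Q(G) = (-3*15)*√G = -45*√G)
(-18883 + Q(-100 + 34))*(-6655 - 9678) = (-18883 - 45*√(-100 + 34))*(-6655 - 9678) = (-18883 - 45*I*√66)*(-16333) = 308416039 + 734985*I*√66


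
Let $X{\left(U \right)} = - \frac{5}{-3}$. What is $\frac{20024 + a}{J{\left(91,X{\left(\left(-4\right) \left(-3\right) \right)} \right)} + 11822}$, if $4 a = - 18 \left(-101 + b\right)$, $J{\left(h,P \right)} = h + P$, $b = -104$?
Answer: $\frac{125679}{71488} \approx 1.758$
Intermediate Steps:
$X{\left(U \right)} = \frac{5}{3}$ ($X{\left(U \right)} = \left(-5\right) \left(- \frac{1}{3}\right) = \frac{5}{3}$)
$J{\left(h,P \right)} = P + h$
$a = \frac{1845}{2}$ ($a = \frac{\left(-18\right) \left(-101 - 104\right)}{4} = \frac{\left(-18\right) \left(-205\right)}{4} = \frac{1}{4} \cdot 3690 = \frac{1845}{2} \approx 922.5$)
$\frac{20024 + a}{J{\left(91,X{\left(\left(-4\right) \left(-3\right) \right)} \right)} + 11822} = \frac{20024 + \frac{1845}{2}}{\left(\frac{5}{3} + 91\right) + 11822} = \frac{41893}{2 \left(\frac{278}{3} + 11822\right)} = \frac{41893}{2 \cdot \frac{35744}{3}} = \frac{41893}{2} \cdot \frac{3}{35744} = \frac{125679}{71488}$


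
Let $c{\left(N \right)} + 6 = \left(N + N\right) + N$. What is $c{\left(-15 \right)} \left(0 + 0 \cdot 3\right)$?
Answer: $0$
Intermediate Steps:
$c{\left(N \right)} = -6 + 3 N$ ($c{\left(N \right)} = -6 + \left(\left(N + N\right) + N\right) = -6 + \left(2 N + N\right) = -6 + 3 N$)
$c{\left(-15 \right)} \left(0 + 0 \cdot 3\right) = \left(-6 + 3 \left(-15\right)\right) \left(0 + 0 \cdot 3\right) = \left(-6 - 45\right) \left(0 + 0\right) = \left(-51\right) 0 = 0$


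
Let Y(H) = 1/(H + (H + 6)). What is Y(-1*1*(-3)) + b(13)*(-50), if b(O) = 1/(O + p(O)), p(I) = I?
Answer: -287/156 ≈ -1.8397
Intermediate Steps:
Y(H) = 1/(6 + 2*H) (Y(H) = 1/(H + (6 + H)) = 1/(6 + 2*H))
b(O) = 1/(2*O) (b(O) = 1/(O + O) = 1/(2*O))
Y(-1*1*(-3)) + b(13)*(-50) = 1/(2*(3 - 1*1*(-3))) + ((1/2)/13)*(-50) = 1/(2*(3 - 1*(-3))) + ((1/2)*(1/13))*(-50) = 1/(2*(3 + 3)) + (1/26)*(-50) = (1/2)/6 - 25/13 = (1/2)*(1/6) - 25/13 = 1/12 - 25/13 = -287/156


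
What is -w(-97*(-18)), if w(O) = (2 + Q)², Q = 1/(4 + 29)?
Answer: -4489/1089 ≈ -4.1221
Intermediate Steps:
Q = 1/33 ≈ 0.030303
w(O) = 4489/1089 (w(O) = (2 + 1/33)² = (67/33)² = 4489/1089)
-w(-97*(-18)) = -1*4489/1089 = -4489/1089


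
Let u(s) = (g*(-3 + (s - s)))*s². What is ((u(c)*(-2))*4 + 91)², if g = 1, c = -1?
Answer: 13225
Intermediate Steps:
u(s) = -3*s² (u(s) = (1*(-3 + (s - s)))*s² = (1*(-3 + 0))*s² = (1*(-3))*s² = -3*s²)
((u(c)*(-2))*4 + 91)² = ((-3*(-1)²*(-2))*4 + 91)² = ((-3*1*(-2))*4 + 91)² = (-3*(-2)*4 + 91)² = (6*4 + 91)² = (24 + 91)² = 115² = 13225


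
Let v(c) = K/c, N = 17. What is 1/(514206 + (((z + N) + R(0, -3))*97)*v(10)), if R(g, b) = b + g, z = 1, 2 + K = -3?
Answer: 2/1026957 ≈ 1.9475e-6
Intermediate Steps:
K = -5 (K = -2 - 3 = -5)
v(c) = -5/c
1/(514206 + (((z + N) + R(0, -3))*97)*v(10)) = 1/(514206 + (((1 + 17) + (-3 + 0))*97)*(-5/10)) = 1/(514206 + ((18 - 3)*97)*(-5*1/10)) = 1/(514206 + (15*97)*(-1/2)) = 1/(514206 + 1455*(-1/2)) = 1/(514206 - 1455/2) = 1/(1026957/2) = 2/1026957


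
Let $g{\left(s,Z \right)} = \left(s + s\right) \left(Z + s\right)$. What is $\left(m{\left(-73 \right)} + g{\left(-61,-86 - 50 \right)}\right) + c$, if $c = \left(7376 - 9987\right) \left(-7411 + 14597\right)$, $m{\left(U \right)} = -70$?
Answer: $-18738682$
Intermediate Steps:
$g{\left(s,Z \right)} = 2 s \left(Z + s\right)$
$c = -18762646$ ($c = \left(-2611\right) 7186 = -18762646$)
$\left(m{\left(-73 \right)} + g{\left(-61,-86 - 50 \right)}\right) + c = \left(-70 + 2 \left(-61\right) \left(\left(-86 - 50\right) - 61\right)\right) - 18762646 = \left(-70 + 2 \left(-61\right) \left(-136 - 61\right)\right) - 18762646 = \left(-70 + 2 \left(-61\right) \left(-197\right)\right) - 18762646 = \left(-70 + 24034\right) - 18762646 = 23964 - 18762646 = -18738682$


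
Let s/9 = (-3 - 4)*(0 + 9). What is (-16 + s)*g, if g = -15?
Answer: 8745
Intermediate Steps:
s = -567 (s = 9*((-3 - 4)*(0 + 9)) = 9*(-7*9) = 9*(-63) = -567)
(-16 + s)*g = (-16 - 567)*(-15) = -583*(-15) = 8745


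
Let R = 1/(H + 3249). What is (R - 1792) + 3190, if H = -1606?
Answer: 2296915/1643 ≈ 1398.0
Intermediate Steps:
R = 1/1643 (R = 1/(-1606 + 3249) = 1/1643 ≈ 0.00060864)
(R - 1792) + 3190 = (1/1643 - 1792) + 3190 = -2944255/1643 + 3190 = 2296915/1643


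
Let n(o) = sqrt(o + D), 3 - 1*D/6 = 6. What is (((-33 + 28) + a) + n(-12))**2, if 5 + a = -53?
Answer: (63 - I*sqrt(30))**2 ≈ 3939.0 - 690.13*I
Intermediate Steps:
a = -58 (a = -5 - 53 = -58)
D = -18 (D = 18 - 6*6 = 18 - 36 = -18)
n(o) = sqrt(-18 + o) (n(o) = sqrt(o - 18) = sqrt(-18 + o))
(((-33 + 28) + a) + n(-12))**2 = (((-33 + 28) - 58) + sqrt(-18 - 12))**2 = ((-5 - 58) + sqrt(-30))**2 = (-63 + I*sqrt(30))**2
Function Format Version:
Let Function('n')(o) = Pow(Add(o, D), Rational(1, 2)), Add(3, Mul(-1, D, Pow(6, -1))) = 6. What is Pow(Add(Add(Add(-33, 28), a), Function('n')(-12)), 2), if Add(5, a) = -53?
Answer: Pow(Add(63, Mul(-1, I, Pow(30, Rational(1, 2)))), 2) ≈ Add(3939.0, Mul(-690.13, I))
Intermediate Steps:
a = -58 (a = Add(-5, -53) = -58)
D = -18 (D = Add(18, Mul(-6, 6)) = Add(18, -36) = -18)
Function('n')(o) = Pow(Add(-18, o), Rational(1, 2)) (Function('n')(o) = Pow(Add(o, -18), Rational(1, 2)) = Pow(Add(-18, o), Rational(1, 2)))
Pow(Add(Add(Add(-33, 28), a), Function('n')(-12)), 2) = Pow(Add(Add(Add(-33, 28), -58), Pow(Add(-18, -12), Rational(1, 2))), 2) = Pow(Add(Add(-5, -58), Pow(-30, Rational(1, 2))), 2) = Pow(Add(-63, Mul(I, Pow(30, Rational(1, 2)))), 2)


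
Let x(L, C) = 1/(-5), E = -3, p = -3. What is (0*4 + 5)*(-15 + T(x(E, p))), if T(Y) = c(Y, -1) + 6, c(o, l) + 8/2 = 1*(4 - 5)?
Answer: -70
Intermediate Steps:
x(L, C) = -1/5
c(o, l) = -5 (c(o, l) = -4 + 1*(4 - 5) = -4 + 1*(-1) = -4 - 1 = -5)
T(Y) = 1 (T(Y) = -5 + 6 = 1)
(0*4 + 5)*(-15 + T(x(E, p))) = (0*4 + 5)*(-15 + 1) = (0 + 5)*(-14) = 5*(-14) = -70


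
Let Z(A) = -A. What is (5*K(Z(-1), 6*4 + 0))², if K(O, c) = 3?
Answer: 225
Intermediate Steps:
(5*K(Z(-1), 6*4 + 0))² = (5*3)² = 15² = 225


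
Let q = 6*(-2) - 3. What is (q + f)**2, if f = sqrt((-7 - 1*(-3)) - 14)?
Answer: 207 - 90*I*sqrt(2) ≈ 207.0 - 127.28*I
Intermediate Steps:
q = -15 (q = -12 - 3 = -15)
f = 3*I*sqrt(2) (f = sqrt((-7 + 3) - 14) = sqrt(-4 - 14) = sqrt(-18) = 3*I*sqrt(2) ≈ 4.2426*I)
(q + f)**2 = (-15 + 3*I*sqrt(2))**2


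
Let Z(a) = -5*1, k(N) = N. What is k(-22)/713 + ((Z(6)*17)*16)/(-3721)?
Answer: 887818/2653073 ≈ 0.33464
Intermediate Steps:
Z(a) = -5
k(-22)/713 + ((Z(6)*17)*16)/(-3721) = -22/713 + (-5*17*16)/(-3721) = -22*1/713 - 85*16*(-1/3721) = -22/713 - 1360*(-1/3721) = -22/713 + 1360/3721 = 887818/2653073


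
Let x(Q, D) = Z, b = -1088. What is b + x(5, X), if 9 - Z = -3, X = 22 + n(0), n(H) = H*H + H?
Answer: -1076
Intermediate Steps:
n(H) = H + H² (n(H) = H² + H = H + H²)
X = 22 (X = 22 + 0*(1 + 0) = 22 + 0*1 = 22 + 0 = 22)
Z = 12 (Z = 9 - 1*(-3) = 9 + 3 = 12)
x(Q, D) = 12
b + x(5, X) = -1088 + 12 = -1076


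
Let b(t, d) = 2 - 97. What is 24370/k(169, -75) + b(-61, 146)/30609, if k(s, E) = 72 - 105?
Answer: -13086745/17721 ≈ -738.49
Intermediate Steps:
k(s, E) = -33
b(t, d) = -95
24370/k(169, -75) + b(-61, 146)/30609 = 24370/(-33) - 95/30609 = 24370*(-1/33) - 95*1/30609 = -24370/33 - 5/1611 = -13086745/17721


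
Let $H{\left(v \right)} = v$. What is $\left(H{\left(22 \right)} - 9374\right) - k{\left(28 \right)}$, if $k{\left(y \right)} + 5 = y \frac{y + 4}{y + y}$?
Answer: $-9363$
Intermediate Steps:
$k{\left(y \right)} = -3 + \frac{y}{2}$ ($k{\left(y \right)} = -5 + y \frac{y + 4}{y + y} = -5 + y \frac{4 + y}{2 y} = -5 + \left(2 + \frac{y}{2}\right) = -3 + \frac{y}{2}$)
$\left(H{\left(22 \right)} - 9374\right) - k{\left(28 \right)} = \left(22 - 9374\right) - \left(-3 + \frac{1}{2} \cdot 28\right) = \left(22 - 9374\right) - \left(-3 + 14\right) = -9352 - 11 = -9363$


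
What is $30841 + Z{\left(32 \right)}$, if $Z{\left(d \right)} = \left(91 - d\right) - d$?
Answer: $30868$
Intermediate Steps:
$Z{\left(d \right)} = 91 - 2 d$
$30841 + Z{\left(32 \right)} = 30841 + \left(91 - 64\right) = 30841 + 27 = 30868$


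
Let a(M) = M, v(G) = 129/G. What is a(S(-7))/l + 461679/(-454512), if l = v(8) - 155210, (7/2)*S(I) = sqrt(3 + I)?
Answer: -153893/151504 - 32*I/8690857 ≈ -1.0158 - 3.682e-6*I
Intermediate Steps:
S(I) = 2*sqrt(3 + I)/7
l = -1241551/8 (l = 129/8 - 155210 = -1241551/8 ≈ -1.5519e+5)
a(S(-7))/l + 461679/(-454512) = (2*sqrt(3 - 7)/7)/(-1241551/8) + 461679/(-454512) = (2*sqrt(-4)/7)*(-8/1241551) + 461679*(-1/454512) = (2*(2*I)/7)*(-8/1241551) - 153893/151504 = (4*I/7)*(-8/1241551) - 153893/151504 = -32*I/8690857 - 153893/151504 = -153893/151504 - 32*I/8690857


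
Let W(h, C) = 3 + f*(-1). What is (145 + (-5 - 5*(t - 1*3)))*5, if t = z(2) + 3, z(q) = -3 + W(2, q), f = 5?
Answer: 825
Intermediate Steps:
W(h, C) = -2 (W(h, C) = 3 + 5*(-1) = 3 - 5 = -2)
z(q) = -5 (z(q) = -3 - 2 = -5)
t = -2 (t = -5 + 3 = -2)
(145 + (-5 - 5*(t - 1*3)))*5 = (145 + (-5 - 5*(-2 - 1*3)))*5 = (145 + (-5 - 5*(-2 - 3)))*5 = (145 + (-5 - 5*(-5)))*5 = (145 + (-5 + 25))*5 = (145 + 20)*5 = 165*5 = 825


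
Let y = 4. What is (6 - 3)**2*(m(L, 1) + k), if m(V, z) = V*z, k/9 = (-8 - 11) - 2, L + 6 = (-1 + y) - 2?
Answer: -1746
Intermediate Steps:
L = -5 (L = -6 + ((-1 + 4) - 2) = -6 + (3 - 2) = -6 + 1 = -5)
k = -189 (k = 9*((-8 - 11) - 2) = 9*(-19 - 2) = 9*(-21) = -189)
(6 - 3)**2*(m(L, 1) + k) = (6 - 3)**2*(-5*1 - 189) = 3**2*(-5 - 189) = 9*(-194) = -1746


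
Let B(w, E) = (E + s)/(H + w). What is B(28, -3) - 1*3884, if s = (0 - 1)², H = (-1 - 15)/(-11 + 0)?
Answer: -629219/162 ≈ -3884.1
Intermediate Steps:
H = 16/11 (H = -16/(-11) = -16*(-1/11) = 16/11 ≈ 1.4545)
s = 1 (s = (-1)² = 1)
B(w, E) = (1 + E)/(16/11 + w) (B(w, E) = (E + 1)/(16/11 + w) = (1 + E)/(16/11 + w))
B(28, -3) - 1*3884 = 11*(1 - 3)/(16 + 11*28) - 1*3884 = 11*(-2)/(16 + 308) - 3884 = 11*(-2)/324 - 3884 = 11*(1/324)*(-2) - 3884 = -11/162 - 3884 = -629219/162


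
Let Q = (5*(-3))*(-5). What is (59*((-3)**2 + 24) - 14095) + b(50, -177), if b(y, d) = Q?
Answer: -12073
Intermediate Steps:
Q = 75 (Q = -15*(-5) = 75)
b(y, d) = 75
(59*((-3)**2 + 24) - 14095) + b(50, -177) = (59*((-3)**2 + 24) - 14095) + 75 = (59*(9 + 24) - 14095) + 75 = (59*33 - 14095) + 75 = (1947 - 14095) + 75 = -12148 + 75 = -12073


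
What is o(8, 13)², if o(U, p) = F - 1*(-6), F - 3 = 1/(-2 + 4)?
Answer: 361/4 ≈ 90.250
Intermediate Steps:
F = 7/2 (F = 3 + 1/(-2 + 4) = 3 + 1/2 = 3 + ½ = 7/2 ≈ 3.5000)
o(U, p) = 19/2 (o(U, p) = 7/2 - 1*(-6) = 7/2 + 6 = 19/2)
o(8, 13)² = (19/2)² = 361/4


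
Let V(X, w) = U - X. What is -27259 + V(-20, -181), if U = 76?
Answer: -27163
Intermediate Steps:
V(X, w) = 76 - X
-27259 + V(-20, -181) = -27259 + (76 - 1*(-20)) = -27259 + (76 + 20) = -27259 + 96 = -27163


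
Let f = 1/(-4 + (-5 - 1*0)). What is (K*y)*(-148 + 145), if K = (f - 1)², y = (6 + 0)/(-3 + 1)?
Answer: 100/9 ≈ 11.111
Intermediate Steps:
f = -⅑ (f = 1/(-4 + (-5 + 0)) = 1/(-4 - 5) = 1/(-9) = -⅑ ≈ -0.11111)
y = -3 (y = 6/(-2) = 6*(-½) = -3)
K = 100/81 (K = (-⅑ - 1)² = (-10/9)² = 100/81 ≈ 1.2346)
(K*y)*(-148 + 145) = ((100/81)*(-3))*(-148 + 145) = -100/27*(-3) = 100/9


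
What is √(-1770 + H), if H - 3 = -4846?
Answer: I*√6613 ≈ 81.32*I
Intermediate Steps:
H = -4843 (H = 3 - 4846 = -4843)
√(-1770 + H) = √(-1770 - 4843) = √(-6613) = I*√6613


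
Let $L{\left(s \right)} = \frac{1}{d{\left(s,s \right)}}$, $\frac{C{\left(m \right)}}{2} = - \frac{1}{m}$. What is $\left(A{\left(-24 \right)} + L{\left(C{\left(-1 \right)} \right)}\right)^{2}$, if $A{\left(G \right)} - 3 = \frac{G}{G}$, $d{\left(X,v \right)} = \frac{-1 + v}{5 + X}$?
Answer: $121$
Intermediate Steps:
$d{\left(X,v \right)} = \frac{-1 + v}{5 + X}$
$C{\left(m \right)} = - \frac{2}{m}$ ($C{\left(m \right)} = 2 \left(- \frac{1}{m}\right) = - \frac{2}{m}$)
$A{\left(G \right)} = 4$ ($A{\left(G \right)} = 3 + \frac{G}{G} = 3 + 1 = 4$)
$L{\left(s \right)} = \frac{5 + s}{-1 + s}$ ($L{\left(s \right)} = \frac{1}{\frac{1}{5 + s} \left(-1 + s\right)} = \frac{5 + s}{-1 + s}$)
$\left(A{\left(-24 \right)} + L{\left(C{\left(-1 \right)} \right)}\right)^{2} = \left(4 + \frac{5 - \frac{2}{-1}}{-1 - \frac{2}{-1}}\right)^{2} = \left(4 + \frac{5 - -2}{-1 - -2}\right)^{2} = \left(4 + \frac{5 + 2}{-1 + 2}\right)^{2} = \left(4 + 1^{-1} \cdot 7\right)^{2} = \left(4 + 1 \cdot 7\right)^{2} = \left(4 + 7\right)^{2} = 11^{2} = 121$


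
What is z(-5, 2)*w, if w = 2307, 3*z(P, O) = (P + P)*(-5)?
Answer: 38450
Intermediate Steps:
z(P, O) = -10*P/3 (z(P, O) = ((P + P)*(-5))/3 = ((2*P)*(-5))/3 = (-10*P)/3 = -10*P/3)
z(-5, 2)*w = -10/3*(-5)*2307 = (50/3)*2307 = 38450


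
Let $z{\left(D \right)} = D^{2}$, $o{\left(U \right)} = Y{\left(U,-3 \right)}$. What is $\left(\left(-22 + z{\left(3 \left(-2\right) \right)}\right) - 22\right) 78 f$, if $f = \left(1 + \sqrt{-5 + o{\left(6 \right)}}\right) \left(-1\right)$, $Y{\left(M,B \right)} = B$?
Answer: $624 + 1248 i \sqrt{2} \approx 624.0 + 1764.9 i$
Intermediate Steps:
$o{\left(U \right)} = -3$
$f = -1 - 2 i \sqrt{2}$ ($f = \left(1 + \sqrt{-5 - 3}\right) \left(-1\right) = \left(1 + \sqrt{-8}\right) \left(-1\right) = \left(1 + 2 i \sqrt{2}\right) \left(-1\right) = -1 - 2 i \sqrt{2} \approx -1.0 - 2.8284 i$)
$\left(\left(-22 + z{\left(3 \left(-2\right) \right)}\right) - 22\right) 78 f = \left(\left(-22 + \left(3 \left(-2\right)\right)^{2}\right) - 22\right) 78 \left(-1 - 2 i \sqrt{2}\right) = \left(\left(-22 + \left(-6\right)^{2}\right) - 22\right) 78 \left(-1 - 2 i \sqrt{2}\right) = \left(\left(-22 + 36\right) - 22\right) 78 \left(-1 - 2 i \sqrt{2}\right) = \left(14 - 22\right) 78 \left(-1 - 2 i \sqrt{2}\right) = \left(-8\right) 78 \left(-1 - 2 i \sqrt{2}\right) = - 624 \left(-1 - 2 i \sqrt{2}\right) = 624 + 1248 i \sqrt{2}$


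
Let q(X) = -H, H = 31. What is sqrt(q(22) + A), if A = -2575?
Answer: I*sqrt(2606) ≈ 51.049*I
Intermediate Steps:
q(X) = -31 (q(X) = -1*31 = -31)
sqrt(q(22) + A) = sqrt(-31 - 2575) = sqrt(-2606) = I*sqrt(2606)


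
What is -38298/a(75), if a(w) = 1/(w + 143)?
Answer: -8348964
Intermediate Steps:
a(w) = 1/(143 + w)
-38298/a(75) = -38298/(1/(143 + 75)) = -38298/(1/218) = -38298/1/218 = -38298*218 = -8348964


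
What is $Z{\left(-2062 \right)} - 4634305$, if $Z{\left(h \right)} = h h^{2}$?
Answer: $-8771936633$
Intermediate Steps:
$Z{\left(h \right)} = h^{3}$
$Z{\left(-2062 \right)} - 4634305 = \left(-2062\right)^{3} - 4634305 = -8767302328 - 4634305 = -8771936633$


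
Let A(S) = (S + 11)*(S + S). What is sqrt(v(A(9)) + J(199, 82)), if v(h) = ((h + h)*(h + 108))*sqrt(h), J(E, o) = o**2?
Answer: 2*sqrt(1681 + 505440*sqrt(10)) ≈ 2529.8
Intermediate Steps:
A(S) = 2*S*(11 + S) (A(S) = (11 + S)*(2*S) = 2*S*(11 + S))
v(h) = 2*h**(3/2)*(108 + h) (v(h) = ((2*h)*(108 + h))*sqrt(h) = (2*h*(108 + h))*sqrt(h) = 2*h**(3/2)*(108 + h))
sqrt(v(A(9)) + J(199, 82)) = sqrt(2*(2*9*(11 + 9))**(3/2)*(108 + 2*9*(11 + 9)) + 82**2) = sqrt(2*(2*9*20)**(3/2)*(108 + 2*9*20) + 6724) = sqrt(2*360**(3/2)*(108 + 360) + 6724) = sqrt(2*(2160*sqrt(10))*468 + 6724) = sqrt(2021760*sqrt(10) + 6724) = sqrt(6724 + 2021760*sqrt(10))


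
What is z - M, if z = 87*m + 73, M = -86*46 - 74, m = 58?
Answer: 9149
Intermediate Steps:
M = -4030 (M = -3956 - 74 = -4030)
z = 5119 (z = 87*58 + 73 = 5046 + 73 = 5119)
z - M = 5119 - 1*(-4030) = 5119 + 4030 = 9149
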